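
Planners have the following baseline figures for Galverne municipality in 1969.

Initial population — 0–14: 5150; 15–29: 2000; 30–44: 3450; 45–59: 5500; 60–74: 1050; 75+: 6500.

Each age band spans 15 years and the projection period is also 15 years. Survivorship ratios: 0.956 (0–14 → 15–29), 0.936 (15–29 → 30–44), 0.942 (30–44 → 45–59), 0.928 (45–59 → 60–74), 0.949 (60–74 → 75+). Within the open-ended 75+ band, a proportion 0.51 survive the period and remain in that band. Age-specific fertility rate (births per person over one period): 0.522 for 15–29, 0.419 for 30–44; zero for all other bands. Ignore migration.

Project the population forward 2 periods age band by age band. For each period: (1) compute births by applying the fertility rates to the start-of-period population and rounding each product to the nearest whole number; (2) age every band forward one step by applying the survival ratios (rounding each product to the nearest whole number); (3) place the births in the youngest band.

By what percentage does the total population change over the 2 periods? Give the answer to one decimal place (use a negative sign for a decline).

-6.3

Period 1:
Births: 2000 × 0.522 = 1044 ; 3450 × 0.419 = 1446 → 2490
15–29: 5150 × 0.956 = 4923
30–44: 2000 × 0.936 = 1872
45–59: 3450 × 0.942 = 3250
60–74: 5500 × 0.928 = 5104
75+: 1050 × 0.949 + 6500 × 0.51 = 996 + 3315 = 4311
End of period: [2490, 4923, 1872, 3250, 5104, 4311]
Period 2:
Births: 4923 × 0.522 = 2570 ; 1872 × 0.419 = 784 → 3354
15–29: 2490 × 0.956 = 2380
30–44: 4923 × 0.936 = 4608
45–59: 1872 × 0.942 = 1763
60–74: 3250 × 0.928 = 3016
75+: 5104 × 0.949 + 4311 × 0.51 = 4844 + 2199 = 7043
End of period: [3354, 2380, 4608, 1763, 3016, 7043]
Total: 23650 → 22164; change = -1486; percentage change = -6.3%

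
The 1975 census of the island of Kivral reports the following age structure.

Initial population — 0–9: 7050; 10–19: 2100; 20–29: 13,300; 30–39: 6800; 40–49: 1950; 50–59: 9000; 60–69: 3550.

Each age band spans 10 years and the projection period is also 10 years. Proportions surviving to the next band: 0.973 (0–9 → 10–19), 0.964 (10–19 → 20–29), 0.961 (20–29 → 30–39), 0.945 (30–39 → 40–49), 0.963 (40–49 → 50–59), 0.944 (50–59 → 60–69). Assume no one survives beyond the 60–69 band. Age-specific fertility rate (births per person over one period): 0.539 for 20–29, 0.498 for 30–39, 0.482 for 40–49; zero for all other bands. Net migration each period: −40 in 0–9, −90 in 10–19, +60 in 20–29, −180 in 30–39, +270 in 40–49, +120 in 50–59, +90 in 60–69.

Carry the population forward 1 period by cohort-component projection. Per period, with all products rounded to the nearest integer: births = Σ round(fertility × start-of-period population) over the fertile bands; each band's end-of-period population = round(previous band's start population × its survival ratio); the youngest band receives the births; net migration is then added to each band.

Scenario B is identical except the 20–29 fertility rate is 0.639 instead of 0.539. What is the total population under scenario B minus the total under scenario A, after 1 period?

Period 1:
Births: 13300 × 0.539 = 7169 ; 6800 × 0.498 = 3386 ; 1950 × 0.482 = 940 — total 11495
10–19: 7050 × 0.973 = 6860
20–29: 2100 × 0.964 = 2024
30–39: 13300 × 0.961 = 12781
40–49: 6800 × 0.945 = 6426
50–59: 1950 × 0.963 = 1878
60–69: 9000 × 0.944 = 8496
Net migration: 0–9 − 40 → 11455; 10–19 − 90 → 6770; 20–29 + 60 → 2084; 30–39 − 180 → 12601; 40–49 + 270 → 6696; 50–59 + 120 → 1998; 60–69 + 90 → 8586
Population now: 0–9=11455, 10–19=6770, 20–29=2084, 30–39=12601, 40–49=6696, 50–59=1998, 60–69=8586
Scenario A total after 1 period: 50190
Scenario B projection —
Period 1:
Births: 13300 × 0.639 = 8499 ; 6800 × 0.498 = 3386 ; 1950 × 0.482 = 940 — total 12825
10–19: 7050 × 0.973 = 6860
20–29: 2100 × 0.964 = 2024
30–39: 13300 × 0.961 = 12781
40–49: 6800 × 0.945 = 6426
50–59: 1950 × 0.963 = 1878
60–69: 9000 × 0.944 = 8496
Net migration: 0–9 − 40 → 12785; 10–19 − 90 → 6770; 20–29 + 60 → 2084; 30–39 − 180 → 12601; 40–49 + 270 → 6696; 50–59 + 120 → 1998; 60–69 + 90 → 8586
Population now: 0–9=12785, 10–19=6770, 20–29=2084, 30–39=12601, 40–49=6696, 50–59=1998, 60–69=8586
Scenario B total after 1 period: 51520
Difference B − A = 51520 − 50190 = 1330

1330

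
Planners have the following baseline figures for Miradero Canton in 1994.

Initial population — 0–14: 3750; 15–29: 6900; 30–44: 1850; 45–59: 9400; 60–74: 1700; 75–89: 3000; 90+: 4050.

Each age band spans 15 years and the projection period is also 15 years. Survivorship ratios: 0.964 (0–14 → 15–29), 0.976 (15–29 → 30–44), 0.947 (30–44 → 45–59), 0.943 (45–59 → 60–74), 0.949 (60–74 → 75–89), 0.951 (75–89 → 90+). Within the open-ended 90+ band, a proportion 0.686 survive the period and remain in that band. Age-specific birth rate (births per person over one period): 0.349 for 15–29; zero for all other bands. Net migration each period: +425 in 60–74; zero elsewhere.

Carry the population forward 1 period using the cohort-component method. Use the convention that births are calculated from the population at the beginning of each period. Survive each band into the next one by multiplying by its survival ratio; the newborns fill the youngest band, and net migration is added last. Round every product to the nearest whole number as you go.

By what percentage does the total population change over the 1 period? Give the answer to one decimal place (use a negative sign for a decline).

(Bands numbered youngest = 1 to oldest = 7.)
— Period 1 —
Births: 6900 * 0.349 = 2408
Band 2: 3750 * 0.964 = 3615
Band 3: 6900 * 0.976 = 6734
Band 4: 1850 * 0.947 = 1752
Band 5: 9400 * 0.943 = 8864
Band 6: 1700 * 0.949 = 1613
Band 7: 3000 * 0.951 + 4050 * 0.686 = 2853 + 2778 = 5631
Net migration: Band 5 + 425 → 9289
End of period: [2408, 3615, 6734, 1752, 9289, 1613, 5631]
Total: 30650 → 31042; change = 392; percentage change = 1.3%

1.3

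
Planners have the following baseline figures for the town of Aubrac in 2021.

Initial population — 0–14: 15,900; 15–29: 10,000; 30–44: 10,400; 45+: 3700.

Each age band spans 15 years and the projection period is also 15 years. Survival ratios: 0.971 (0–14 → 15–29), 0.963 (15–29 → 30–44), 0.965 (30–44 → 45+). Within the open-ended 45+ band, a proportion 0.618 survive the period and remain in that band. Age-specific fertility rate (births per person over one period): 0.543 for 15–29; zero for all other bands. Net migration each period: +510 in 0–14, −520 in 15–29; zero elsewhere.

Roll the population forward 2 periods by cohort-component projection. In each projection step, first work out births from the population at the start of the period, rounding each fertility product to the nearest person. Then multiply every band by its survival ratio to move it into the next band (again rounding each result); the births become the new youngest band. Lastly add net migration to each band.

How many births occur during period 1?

5430

Call the bands 1 to 4, youngest first.
Period 1.
Births: 10000 × 0.543 = 5430
Band 2: 15900 × 0.971 = 15439
Band 3: 10000 × 0.963 = 9630
Band 4: 10400 × 0.965 + 3700 × 0.618 = 10036 + 2287 = 12323
Net migration: Band 1 + 510 → 5940; Band 2 − 520 → 14919
Giving 5940 / 14919 / 9630 / 12323.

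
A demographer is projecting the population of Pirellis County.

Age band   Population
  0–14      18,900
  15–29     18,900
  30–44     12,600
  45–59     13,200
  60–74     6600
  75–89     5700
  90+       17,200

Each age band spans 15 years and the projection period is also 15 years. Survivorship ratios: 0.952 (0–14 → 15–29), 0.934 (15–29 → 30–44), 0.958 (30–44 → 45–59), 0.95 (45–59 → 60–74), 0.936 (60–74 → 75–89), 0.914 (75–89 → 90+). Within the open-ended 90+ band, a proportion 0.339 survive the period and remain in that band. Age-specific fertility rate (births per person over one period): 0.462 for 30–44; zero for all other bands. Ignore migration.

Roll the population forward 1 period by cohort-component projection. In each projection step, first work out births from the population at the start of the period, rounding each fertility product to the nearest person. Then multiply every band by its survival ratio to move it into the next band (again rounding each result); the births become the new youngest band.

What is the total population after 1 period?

83297

[period 1]
Births: 12600 × 0.462 = 5821
15–29: 18900 × 0.952 = 17993
30–44: 18900 × 0.934 = 17653
45–59: 12600 × 0.958 = 12071
60–74: 13200 × 0.95 = 12540
75–89: 6600 × 0.936 = 6178
90+: 5700 × 0.914 + 17200 × 0.339 = 5210 + 5831 = 11041
→ [5821, 17993, 17653, 12071, 12540, 6178, 11041]
Total after period 1: 5821 + 17993 + 17653 + 12071 + 12540 + 6178 + 11041 = 83297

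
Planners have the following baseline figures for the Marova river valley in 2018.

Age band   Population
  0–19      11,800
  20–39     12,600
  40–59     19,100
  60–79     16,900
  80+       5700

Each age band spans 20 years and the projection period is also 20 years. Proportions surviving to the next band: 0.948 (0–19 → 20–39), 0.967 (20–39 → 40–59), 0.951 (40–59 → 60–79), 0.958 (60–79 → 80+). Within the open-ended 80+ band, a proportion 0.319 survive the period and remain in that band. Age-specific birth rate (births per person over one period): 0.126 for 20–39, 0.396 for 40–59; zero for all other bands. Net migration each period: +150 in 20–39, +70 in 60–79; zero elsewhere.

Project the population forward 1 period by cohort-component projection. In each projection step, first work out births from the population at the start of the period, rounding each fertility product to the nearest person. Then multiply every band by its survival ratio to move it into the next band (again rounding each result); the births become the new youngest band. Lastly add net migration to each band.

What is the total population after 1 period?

68914

Call the groups 1 to 5, youngest first.
[period 1]
Births: 12600 × 0.126 = 1588  |  19100 × 0.396 = 7564 ⇒ total 9152
Group 2: 11800 × 0.948 = 11186
Group 3: 12600 × 0.967 = 12184
Group 4: 19100 × 0.951 = 18164
Group 5: 16900 × 0.958 + 5700 × 0.319 = 16190 + 1818 = 18008
Net migration: Group 2 + 150 → 11336; Group 4 + 70 → 18234
Population now: 0–19=9152, 20–39=11336, 40–59=12184, 60–79=18234, 80+=18008
Total after period 1: 9152 + 11336 + 12184 + 18234 + 18008 = 68914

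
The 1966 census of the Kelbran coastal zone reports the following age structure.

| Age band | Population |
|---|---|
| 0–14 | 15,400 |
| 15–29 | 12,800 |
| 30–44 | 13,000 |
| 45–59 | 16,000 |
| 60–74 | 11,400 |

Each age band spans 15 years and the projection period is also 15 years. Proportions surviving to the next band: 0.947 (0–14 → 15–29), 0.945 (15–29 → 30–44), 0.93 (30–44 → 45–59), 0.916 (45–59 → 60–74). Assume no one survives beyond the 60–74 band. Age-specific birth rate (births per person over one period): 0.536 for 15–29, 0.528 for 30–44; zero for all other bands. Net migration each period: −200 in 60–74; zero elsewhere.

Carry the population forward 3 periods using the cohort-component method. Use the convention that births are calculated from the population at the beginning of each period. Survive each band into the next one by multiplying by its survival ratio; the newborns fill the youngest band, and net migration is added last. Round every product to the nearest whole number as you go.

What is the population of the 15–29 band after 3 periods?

13451

After projecting period 1:
Births: 12800 × 0.536 = 6861, 13000 × 0.528 = 6864 → total 13725
15–29: 15400 × 0.947 = 14584
30–44: 12800 × 0.945 = 12096
45–59: 13000 × 0.93 = 12090
60–74: 16000 × 0.916 = 14656
Net migration: 60–74 − 200 → 14456
Giving 13725 / 14584 / 12096 / 12090 / 14456.
After projecting period 2:
Births: 14584 × 0.536 = 7817, 12096 × 0.528 = 6387 → total 14204
15–29: 13725 × 0.947 = 12998
30–44: 14584 × 0.945 = 13782
45–59: 12096 × 0.93 = 11249
60–74: 12090 × 0.916 = 11074
Net migration: 60–74 − 200 → 10874
Giving 14204 / 12998 / 13782 / 11249 / 10874.
After projecting period 3:
Births: 12998 × 0.536 = 6967, 13782 × 0.528 = 7277 → total 14244
15–29: 14204 × 0.947 = 13451
30–44: 12998 × 0.945 = 12283
45–59: 13782 × 0.93 = 12817
60–74: 11249 × 0.916 = 10304
Net migration: 60–74 − 200 → 10104
Giving 14244 / 13451 / 12283 / 12817 / 10104.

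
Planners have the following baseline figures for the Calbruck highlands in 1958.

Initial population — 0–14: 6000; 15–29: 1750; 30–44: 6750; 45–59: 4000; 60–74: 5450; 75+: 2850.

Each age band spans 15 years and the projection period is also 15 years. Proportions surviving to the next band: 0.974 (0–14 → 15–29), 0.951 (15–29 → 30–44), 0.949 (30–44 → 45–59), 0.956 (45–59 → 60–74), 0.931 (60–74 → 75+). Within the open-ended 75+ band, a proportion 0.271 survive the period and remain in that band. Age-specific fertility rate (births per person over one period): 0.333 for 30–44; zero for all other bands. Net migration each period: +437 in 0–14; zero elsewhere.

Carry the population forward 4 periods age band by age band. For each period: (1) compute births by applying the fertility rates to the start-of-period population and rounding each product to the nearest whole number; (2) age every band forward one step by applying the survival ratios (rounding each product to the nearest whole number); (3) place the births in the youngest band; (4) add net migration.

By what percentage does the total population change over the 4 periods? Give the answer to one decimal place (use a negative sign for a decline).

After projecting period 1:
Births: 6750 × 0.333 = 2248
15–29: 6000 × 0.974 = 5844
30–44: 1750 × 0.951 = 1664
45–59: 6750 × 0.949 = 6406
60–74: 4000 × 0.956 = 3824
75+: 5450 × 0.931 + 2850 × 0.271 = 5074 + 772 = 5846
Net migration: 0–14 + 437 → 2685
End of period: [2685, 5844, 1664, 6406, 3824, 5846]
After projecting period 2:
Births: 1664 × 0.333 = 554
15–29: 2685 × 0.974 = 2615
30–44: 5844 × 0.951 = 5558
45–59: 1664 × 0.949 = 1579
60–74: 6406 × 0.956 = 6124
75+: 3824 × 0.931 + 5846 × 0.271 = 3560 + 1584 = 5144
Net migration: 0–14 + 437 → 991
End of period: [991, 2615, 5558, 1579, 6124, 5144]
After projecting period 3:
Births: 5558 × 0.333 = 1851
15–29: 991 × 0.974 = 965
30–44: 2615 × 0.951 = 2487
45–59: 5558 × 0.949 = 5275
60–74: 1579 × 0.956 = 1510
75+: 6124 × 0.931 + 5144 × 0.271 = 5701 + 1394 = 7095
Net migration: 0–14 + 437 → 2288
End of period: [2288, 965, 2487, 5275, 1510, 7095]
After projecting period 4:
Births: 2487 × 0.333 = 828
15–29: 2288 × 0.974 = 2229
30–44: 965 × 0.951 = 918
45–59: 2487 × 0.949 = 2360
60–74: 5275 × 0.956 = 5043
75+: 1510 × 0.931 + 7095 × 0.271 = 1406 + 1923 = 3329
Net migration: 0–14 + 437 → 1265
End of period: [1265, 2229, 918, 2360, 5043, 3329]
Total: 26800 → 15144; change = -11656; percentage change = -43.5%

-43.5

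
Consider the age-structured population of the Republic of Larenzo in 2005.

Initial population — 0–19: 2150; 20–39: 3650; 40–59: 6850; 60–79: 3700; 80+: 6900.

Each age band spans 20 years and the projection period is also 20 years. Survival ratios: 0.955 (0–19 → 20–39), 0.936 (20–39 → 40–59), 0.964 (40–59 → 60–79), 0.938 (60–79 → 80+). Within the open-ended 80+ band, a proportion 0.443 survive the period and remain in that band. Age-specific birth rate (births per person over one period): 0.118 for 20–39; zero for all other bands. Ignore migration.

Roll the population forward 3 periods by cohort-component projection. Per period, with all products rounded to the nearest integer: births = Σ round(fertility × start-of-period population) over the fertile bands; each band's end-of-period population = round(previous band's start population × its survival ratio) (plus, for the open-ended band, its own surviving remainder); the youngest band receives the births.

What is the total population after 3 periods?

— Period 1 —
Births: 3650 × 0.118 = 431
20–39: 2150 × 0.955 = 2053
40–59: 3650 × 0.936 = 3416
60–79: 6850 × 0.964 = 6603
80+: 3700 × 0.938 + 6900 × 0.443 = 3471 + 3057 = 6528
Population now: 0–19=431, 20–39=2053, 40–59=3416, 60–79=6603, 80+=6528
— Period 2 —
Births: 2053 × 0.118 = 242
20–39: 431 × 0.955 = 412
40–59: 2053 × 0.936 = 1922
60–79: 3416 × 0.964 = 3293
80+: 6603 × 0.938 + 6528 × 0.443 = 6194 + 2892 = 9086
Population now: 0–19=242, 20–39=412, 40–59=1922, 60–79=3293, 80+=9086
— Period 3 —
Births: 412 × 0.118 = 49
20–39: 242 × 0.955 = 231
40–59: 412 × 0.936 = 386
60–79: 1922 × 0.964 = 1853
80+: 3293 × 0.938 + 9086 × 0.443 = 3089 + 4025 = 7114
Population now: 0–19=49, 20–39=231, 40–59=386, 60–79=1853, 80+=7114
Total after period 3: 49 + 231 + 386 + 1853 + 7114 = 9633

9633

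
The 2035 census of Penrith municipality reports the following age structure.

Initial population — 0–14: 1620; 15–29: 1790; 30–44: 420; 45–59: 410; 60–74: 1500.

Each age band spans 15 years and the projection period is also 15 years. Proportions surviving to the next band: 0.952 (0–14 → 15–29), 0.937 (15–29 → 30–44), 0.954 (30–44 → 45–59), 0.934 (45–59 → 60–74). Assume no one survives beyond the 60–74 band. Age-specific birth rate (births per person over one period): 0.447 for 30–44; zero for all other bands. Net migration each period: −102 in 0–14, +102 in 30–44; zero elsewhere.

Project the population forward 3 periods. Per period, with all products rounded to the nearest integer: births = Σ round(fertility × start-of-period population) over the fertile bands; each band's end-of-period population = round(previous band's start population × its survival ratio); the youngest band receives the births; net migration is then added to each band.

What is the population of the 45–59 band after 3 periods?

Period 1.
Births: 420 × 0.447 = 188
15–29: 1620 × 0.952 = 1542
30–44: 1790 × 0.937 = 1677
45–59: 420 × 0.954 = 401
60–74: 410 × 0.934 = 383
Net migration: 0–14 − 102 → 86; 30–44 + 102 → 1779
Giving 86 / 1542 / 1779 / 401 / 383.
Period 2.
Births: 1779 × 0.447 = 795
15–29: 86 × 0.952 = 82
30–44: 1542 × 0.937 = 1445
45–59: 1779 × 0.954 = 1697
60–74: 401 × 0.934 = 375
Net migration: 0–14 − 102 → 693; 30–44 + 102 → 1547
Giving 693 / 82 / 1547 / 1697 / 375.
Period 3.
Births: 1547 × 0.447 = 692
15–29: 693 × 0.952 = 660
30–44: 82 × 0.937 = 77
45–59: 1547 × 0.954 = 1476
60–74: 1697 × 0.934 = 1585
Net migration: 0–14 − 102 → 590; 30–44 + 102 → 179
Giving 590 / 660 / 179 / 1476 / 1585.

1476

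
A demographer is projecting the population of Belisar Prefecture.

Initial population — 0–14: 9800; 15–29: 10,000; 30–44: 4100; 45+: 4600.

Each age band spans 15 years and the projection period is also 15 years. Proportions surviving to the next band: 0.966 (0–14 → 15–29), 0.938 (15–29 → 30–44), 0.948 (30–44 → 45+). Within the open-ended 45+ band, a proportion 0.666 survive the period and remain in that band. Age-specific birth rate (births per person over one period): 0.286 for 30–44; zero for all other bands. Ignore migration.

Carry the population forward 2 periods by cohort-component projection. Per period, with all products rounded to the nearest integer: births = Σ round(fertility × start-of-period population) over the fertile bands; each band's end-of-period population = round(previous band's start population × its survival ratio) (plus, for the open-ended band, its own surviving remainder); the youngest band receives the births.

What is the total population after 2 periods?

After projecting period 1:
Births: 4100 * 0.286 = 1173
15–29: 9800 * 0.966 = 9467
30–44: 10000 * 0.938 = 9380
45+: 4100 * 0.948 + 4600 * 0.666 = 3887 + 3064 = 6951
→ [1173, 9467, 9380, 6951]
After projecting period 2:
Births: 9380 * 0.286 = 2683
15–29: 1173 * 0.966 = 1133
30–44: 9467 * 0.938 = 8880
45+: 9380 * 0.948 + 6951 * 0.666 = 8892 + 4629 = 13521
→ [2683, 1133, 8880, 13521]
Total after period 2: 2683 + 1133 + 8880 + 13521 = 26217

26217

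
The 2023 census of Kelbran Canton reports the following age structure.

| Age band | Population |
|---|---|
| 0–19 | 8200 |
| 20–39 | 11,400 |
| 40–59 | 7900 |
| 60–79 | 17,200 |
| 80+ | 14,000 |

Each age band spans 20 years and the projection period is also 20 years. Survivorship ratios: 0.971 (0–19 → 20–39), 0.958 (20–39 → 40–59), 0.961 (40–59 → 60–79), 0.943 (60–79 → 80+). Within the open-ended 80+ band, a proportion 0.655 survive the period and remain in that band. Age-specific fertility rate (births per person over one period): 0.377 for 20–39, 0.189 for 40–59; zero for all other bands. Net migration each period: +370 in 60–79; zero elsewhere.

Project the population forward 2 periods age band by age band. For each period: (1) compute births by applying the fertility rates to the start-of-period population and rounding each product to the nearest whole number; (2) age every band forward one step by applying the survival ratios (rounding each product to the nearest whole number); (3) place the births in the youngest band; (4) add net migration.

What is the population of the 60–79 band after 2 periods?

10865

Call the bands 1 to 5, youngest first.
[period 1]
Births: 11400 * 0.377 = 4298 ; 7900 * 0.189 = 1493 ⇒ total 5791
Band 2: 8200 * 0.971 = 7962
Band 3: 11400 * 0.958 = 10921
Band 4: 7900 * 0.961 = 7592
Band 5: 17200 * 0.943 + 14000 * 0.655 = 16220 + 9170 = 25390
Net migration: Band 4 + 370 → 7962
End of period: [5791, 7962, 10921, 7962, 25390]
[period 2]
Births: 7962 * 0.377 = 3002 ; 10921 * 0.189 = 2064 ⇒ total 5066
Band 2: 5791 * 0.971 = 5623
Band 3: 7962 * 0.958 = 7628
Band 4: 10921 * 0.961 = 10495
Band 5: 7962 * 0.943 + 25390 * 0.655 = 7508 + 16630 = 24138
Net migration: Band 4 + 370 → 10865
End of period: [5066, 5623, 7628, 10865, 24138]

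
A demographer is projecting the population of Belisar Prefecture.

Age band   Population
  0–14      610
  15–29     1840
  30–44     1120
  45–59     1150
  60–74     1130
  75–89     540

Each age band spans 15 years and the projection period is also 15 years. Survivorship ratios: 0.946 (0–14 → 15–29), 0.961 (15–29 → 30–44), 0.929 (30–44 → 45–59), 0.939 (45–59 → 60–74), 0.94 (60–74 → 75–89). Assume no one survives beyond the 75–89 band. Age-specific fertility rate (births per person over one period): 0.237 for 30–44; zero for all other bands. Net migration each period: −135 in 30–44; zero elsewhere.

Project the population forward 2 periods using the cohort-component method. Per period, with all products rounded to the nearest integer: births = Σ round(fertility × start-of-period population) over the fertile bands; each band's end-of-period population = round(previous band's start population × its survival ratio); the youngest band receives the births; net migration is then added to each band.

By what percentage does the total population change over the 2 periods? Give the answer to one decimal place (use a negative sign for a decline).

-28.5

Let band 1 be 0–14 through band 6 = 75–89.
[period 1]
Births: 1120 × 0.237 = 265
Band 2: 610 × 0.946 = 577
Band 3: 1840 × 0.961 = 1768
Band 4: 1120 × 0.929 = 1040
Band 5: 1150 × 0.939 = 1080
Band 6: 1130 × 0.94 = 1062
Net migration: Band 3 − 135 → 1633
End of period: [265, 577, 1633, 1040, 1080, 1062]
[period 2]
Births: 1633 × 0.237 = 387
Band 2: 265 × 0.946 = 251
Band 3: 577 × 0.961 = 554
Band 4: 1633 × 0.929 = 1517
Band 5: 1040 × 0.939 = 977
Band 6: 1080 × 0.94 = 1015
Net migration: Band 3 − 135 → 419
End of period: [387, 251, 419, 1517, 977, 1015]
Total: 6390 → 4566; change = -1824; percentage change = -28.5%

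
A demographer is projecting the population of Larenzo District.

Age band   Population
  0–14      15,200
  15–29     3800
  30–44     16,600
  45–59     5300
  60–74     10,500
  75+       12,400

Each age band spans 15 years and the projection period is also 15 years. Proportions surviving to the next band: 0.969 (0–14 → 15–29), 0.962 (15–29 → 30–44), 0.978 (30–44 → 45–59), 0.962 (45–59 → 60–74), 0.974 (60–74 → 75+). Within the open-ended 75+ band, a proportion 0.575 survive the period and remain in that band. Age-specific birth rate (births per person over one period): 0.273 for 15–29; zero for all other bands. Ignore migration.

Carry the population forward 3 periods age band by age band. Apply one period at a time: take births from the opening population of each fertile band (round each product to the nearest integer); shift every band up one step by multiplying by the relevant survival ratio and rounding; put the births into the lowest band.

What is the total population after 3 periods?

Period 1:
Births: 3800 × 0.273 = 1037
15–29: 15200 × 0.969 = 14729
30–44: 3800 × 0.962 = 3656
45–59: 16600 × 0.978 = 16235
60–74: 5300 × 0.962 = 5099
75+: 10500 × 0.974 + 12400 × 0.575 = 10227 + 7130 = 17357
Giving 1037 / 14729 / 3656 / 16235 / 5099 / 17357.
Period 2:
Births: 14729 × 0.273 = 4021
15–29: 1037 × 0.969 = 1005
30–44: 14729 × 0.962 = 14169
45–59: 3656 × 0.978 = 3576
60–74: 16235 × 0.962 = 15618
75+: 5099 × 0.974 + 17357 × 0.575 = 4966 + 9980 = 14946
Giving 4021 / 1005 / 14169 / 3576 / 15618 / 14946.
Period 3:
Births: 1005 × 0.273 = 274
15–29: 4021 × 0.969 = 3896
30–44: 1005 × 0.962 = 967
45–59: 14169 × 0.978 = 13857
60–74: 3576 × 0.962 = 3440
75+: 15618 × 0.974 + 14946 × 0.575 = 15212 + 8594 = 23806
Giving 274 / 3896 / 967 / 13857 / 3440 / 23806.
Total after period 3: 274 + 3896 + 967 + 13857 + 3440 + 23806 = 46240

46240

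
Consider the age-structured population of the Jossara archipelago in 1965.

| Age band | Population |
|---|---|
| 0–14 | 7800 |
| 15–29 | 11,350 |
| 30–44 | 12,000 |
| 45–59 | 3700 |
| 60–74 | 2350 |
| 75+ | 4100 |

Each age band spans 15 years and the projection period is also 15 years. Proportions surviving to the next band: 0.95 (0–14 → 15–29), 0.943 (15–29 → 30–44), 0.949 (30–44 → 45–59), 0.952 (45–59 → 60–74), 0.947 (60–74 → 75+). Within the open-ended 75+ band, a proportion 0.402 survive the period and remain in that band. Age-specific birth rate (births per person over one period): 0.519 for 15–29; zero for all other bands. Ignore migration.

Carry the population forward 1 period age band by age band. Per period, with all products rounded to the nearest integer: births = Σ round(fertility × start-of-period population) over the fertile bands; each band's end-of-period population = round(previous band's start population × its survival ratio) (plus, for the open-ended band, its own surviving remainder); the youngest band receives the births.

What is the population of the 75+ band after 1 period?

Numbering the groups 1..6 from youngest to oldest:
— Period 1 —
Births: 11350 × 0.519 = 5891
Group 2: 7800 × 0.95 = 7410
Group 3: 11350 × 0.943 = 10703
Group 4: 12000 × 0.949 = 11388
Group 5: 3700 × 0.952 = 3522
Group 6: 2350 × 0.947 + 4100 × 0.402 = 2225 + 1648 = 3873
End of period: [5891, 7410, 10703, 11388, 3522, 3873]

3873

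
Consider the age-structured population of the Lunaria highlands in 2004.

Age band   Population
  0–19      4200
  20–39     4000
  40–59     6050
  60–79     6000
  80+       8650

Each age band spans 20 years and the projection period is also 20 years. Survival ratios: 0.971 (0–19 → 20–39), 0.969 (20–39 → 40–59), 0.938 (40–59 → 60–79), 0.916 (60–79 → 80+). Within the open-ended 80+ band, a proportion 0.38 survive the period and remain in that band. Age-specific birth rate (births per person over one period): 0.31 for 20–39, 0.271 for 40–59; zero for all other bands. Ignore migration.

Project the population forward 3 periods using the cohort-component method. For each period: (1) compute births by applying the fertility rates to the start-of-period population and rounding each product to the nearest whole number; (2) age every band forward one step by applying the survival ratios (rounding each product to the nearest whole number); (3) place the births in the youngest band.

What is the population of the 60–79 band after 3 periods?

3707

— Period 1 —
Births: 4000 × 0.31 = 1240 ; 6050 × 0.271 = 1640 — total 2880
20–39: 4200 × 0.971 = 4078
40–59: 4000 × 0.969 = 3876
60–79: 6050 × 0.938 = 5675
80+: 6000 × 0.916 + 8650 × 0.38 = 5496 + 3287 = 8783
End of period: [2880, 4078, 3876, 5675, 8783]
— Period 2 —
Births: 4078 × 0.31 = 1264 ; 3876 × 0.271 = 1050 — total 2314
20–39: 2880 × 0.971 = 2796
40–59: 4078 × 0.969 = 3952
60–79: 3876 × 0.938 = 3636
80+: 5675 × 0.916 + 8783 × 0.38 = 5198 + 3338 = 8536
End of period: [2314, 2796, 3952, 3636, 8536]
— Period 3 —
Births: 2796 × 0.31 = 867 ; 3952 × 0.271 = 1071 — total 1938
20–39: 2314 × 0.971 = 2247
40–59: 2796 × 0.969 = 2709
60–79: 3952 × 0.938 = 3707
80+: 3636 × 0.916 + 8536 × 0.38 = 3331 + 3244 = 6575
End of period: [1938, 2247, 2709, 3707, 6575]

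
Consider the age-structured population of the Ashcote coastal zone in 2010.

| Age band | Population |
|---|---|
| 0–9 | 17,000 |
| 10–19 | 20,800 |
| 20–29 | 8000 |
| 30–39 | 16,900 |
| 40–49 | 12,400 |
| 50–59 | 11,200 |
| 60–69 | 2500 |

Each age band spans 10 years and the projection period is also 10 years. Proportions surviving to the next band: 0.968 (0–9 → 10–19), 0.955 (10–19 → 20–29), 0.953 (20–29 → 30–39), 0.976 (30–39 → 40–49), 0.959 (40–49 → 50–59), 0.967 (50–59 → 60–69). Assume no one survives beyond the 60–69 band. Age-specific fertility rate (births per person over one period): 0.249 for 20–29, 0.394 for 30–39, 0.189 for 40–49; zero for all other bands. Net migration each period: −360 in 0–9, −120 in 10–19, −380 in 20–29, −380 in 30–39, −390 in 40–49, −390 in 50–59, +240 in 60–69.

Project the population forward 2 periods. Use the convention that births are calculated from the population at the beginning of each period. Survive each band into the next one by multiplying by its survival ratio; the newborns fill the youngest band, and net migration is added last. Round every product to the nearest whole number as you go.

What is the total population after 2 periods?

87070

Period 1.
Births: 8000 × 0.249 = 1992 ; 16900 × 0.394 = 6659 ; 12400 × 0.189 = 2344 → total 10995
10–19: 17000 × 0.968 = 16456
20–29: 20800 × 0.955 = 19864
30–39: 8000 × 0.953 = 7624
40–49: 16900 × 0.976 = 16494
50–59: 12400 × 0.959 = 11892
60–69: 11200 × 0.967 = 10830
Net migration: 0–9 − 360 → 10635; 10–19 − 120 → 16336; 20–29 − 380 → 19484; 30–39 − 380 → 7244; 40–49 − 390 → 16104; 50–59 − 390 → 11502; 60–69 + 240 → 11070
Population now: 0–9=10635, 10–19=16336, 20–29=19484, 30–39=7244, 40–49=16104, 50–59=11502, 60–69=11070
Period 2.
Births: 19484 × 0.249 = 4852 ; 7244 × 0.394 = 2854 ; 16104 × 0.189 = 3044 → total 10750
10–19: 10635 × 0.968 = 10295
20–29: 16336 × 0.955 = 15601
30–39: 19484 × 0.953 = 18568
40–49: 7244 × 0.976 = 7070
50–59: 16104 × 0.959 = 15444
60–69: 11502 × 0.967 = 11122
Net migration: 0–9 − 360 → 10390; 10–19 − 120 → 10175; 20–29 − 380 → 15221; 30–39 − 380 → 18188; 40–49 − 390 → 6680; 50–59 − 390 → 15054; 60–69 + 240 → 11362
Population now: 0–9=10390, 10–19=10175, 20–29=15221, 30–39=18188, 40–49=6680, 50–59=15054, 60–69=11362
Total after period 2: 10390 + 10175 + 15221 + 18188 + 6680 + 15054 + 11362 = 87070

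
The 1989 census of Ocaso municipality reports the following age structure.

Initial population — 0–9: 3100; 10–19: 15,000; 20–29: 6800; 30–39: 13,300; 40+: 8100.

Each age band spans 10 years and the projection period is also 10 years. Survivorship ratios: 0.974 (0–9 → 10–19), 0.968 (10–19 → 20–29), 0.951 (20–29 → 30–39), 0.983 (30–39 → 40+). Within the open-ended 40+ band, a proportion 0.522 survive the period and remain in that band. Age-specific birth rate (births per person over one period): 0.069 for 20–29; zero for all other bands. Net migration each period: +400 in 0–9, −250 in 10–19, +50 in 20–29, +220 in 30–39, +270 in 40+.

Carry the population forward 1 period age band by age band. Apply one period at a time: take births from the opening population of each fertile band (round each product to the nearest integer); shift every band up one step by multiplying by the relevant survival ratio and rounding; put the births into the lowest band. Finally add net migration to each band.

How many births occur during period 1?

After projecting period 1:
Births: 6800 * 0.069 = 469
10–19: 3100 * 0.974 = 3019
20–29: 15000 * 0.968 = 14520
30–39: 6800 * 0.951 = 6467
40+: 13300 * 0.983 + 8100 * 0.522 = 13074 + 4228 = 17302
Net migration: 0–9 + 400 → 869; 10–19 − 250 → 2769; 20–29 + 50 → 14570; 30–39 + 220 → 6687; 40+ + 270 → 17572
→ [869, 2769, 14570, 6687, 17572]

469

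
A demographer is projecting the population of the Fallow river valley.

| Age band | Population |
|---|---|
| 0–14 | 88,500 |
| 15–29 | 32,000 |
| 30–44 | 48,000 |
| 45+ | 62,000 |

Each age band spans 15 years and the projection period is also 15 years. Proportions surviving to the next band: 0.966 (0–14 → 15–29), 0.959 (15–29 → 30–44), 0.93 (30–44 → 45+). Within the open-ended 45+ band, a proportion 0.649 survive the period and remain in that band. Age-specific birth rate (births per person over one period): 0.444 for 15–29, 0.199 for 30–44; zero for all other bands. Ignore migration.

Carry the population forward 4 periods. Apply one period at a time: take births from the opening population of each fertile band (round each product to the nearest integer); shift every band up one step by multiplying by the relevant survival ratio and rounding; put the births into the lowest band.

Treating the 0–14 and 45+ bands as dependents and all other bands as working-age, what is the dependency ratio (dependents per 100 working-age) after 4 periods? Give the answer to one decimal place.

Let group 1 be 0–14 through group 4 = 45+.
After projecting period 1:
Births: 32000 * 0.444 = 14208, 48000 * 0.199 = 9552 → 23760
Group 2: 88500 * 0.966 = 85491
Group 3: 32000 * 0.959 = 30688
Group 4: 48000 * 0.93 + 62000 * 0.649 = 44640 + 40238 = 84878
Giving 23760 / 85491 / 30688 / 84878.
After projecting period 2:
Births: 85491 * 0.444 = 37958, 30688 * 0.199 = 6107 → 44065
Group 2: 23760 * 0.966 = 22952
Group 3: 85491 * 0.959 = 81986
Group 4: 30688 * 0.93 + 84878 * 0.649 = 28540 + 55086 = 83626
Giving 44065 / 22952 / 81986 / 83626.
After projecting period 3:
Births: 22952 * 0.444 = 10191, 81986 * 0.199 = 16315 → 26506
Group 2: 44065 * 0.966 = 42567
Group 3: 22952 * 0.959 = 22011
Group 4: 81986 * 0.93 + 83626 * 0.649 = 76247 + 54273 = 130520
Giving 26506 / 42567 / 22011 / 130520.
After projecting period 4:
Births: 42567 * 0.444 = 18900, 22011 * 0.199 = 4380 → 23280
Group 2: 26506 * 0.966 = 25605
Group 3: 42567 * 0.959 = 40822
Group 4: 22011 * 0.93 + 130520 * 0.649 = 20470 + 84707 = 105177
Giving 23280 / 25605 / 40822 / 105177.
Dependents (band 0–14 + band 45+) = 23280 + 105177 = 128457; working-age = 66427; ratio = 128457/66427 × 100 = 193.4

193.4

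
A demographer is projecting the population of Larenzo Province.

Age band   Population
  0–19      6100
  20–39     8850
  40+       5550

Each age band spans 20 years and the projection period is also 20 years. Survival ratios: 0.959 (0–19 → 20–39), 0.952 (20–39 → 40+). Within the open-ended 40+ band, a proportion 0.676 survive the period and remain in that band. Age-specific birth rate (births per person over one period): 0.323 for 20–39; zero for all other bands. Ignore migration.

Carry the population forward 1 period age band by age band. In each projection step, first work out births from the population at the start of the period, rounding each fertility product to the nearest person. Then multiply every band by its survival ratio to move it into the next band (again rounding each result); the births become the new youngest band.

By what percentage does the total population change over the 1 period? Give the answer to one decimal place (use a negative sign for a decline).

1.9

Period 1:
Births: 8850 × 0.323 = 2859
20–39: 6100 × 0.959 = 5850
40+: 8850 × 0.952 + 5550 × 0.676 = 8425 + 3752 = 12177
Giving 2859 / 5850 / 12177.
Total: 20500 → 20886; change = 386; percentage change = 1.9%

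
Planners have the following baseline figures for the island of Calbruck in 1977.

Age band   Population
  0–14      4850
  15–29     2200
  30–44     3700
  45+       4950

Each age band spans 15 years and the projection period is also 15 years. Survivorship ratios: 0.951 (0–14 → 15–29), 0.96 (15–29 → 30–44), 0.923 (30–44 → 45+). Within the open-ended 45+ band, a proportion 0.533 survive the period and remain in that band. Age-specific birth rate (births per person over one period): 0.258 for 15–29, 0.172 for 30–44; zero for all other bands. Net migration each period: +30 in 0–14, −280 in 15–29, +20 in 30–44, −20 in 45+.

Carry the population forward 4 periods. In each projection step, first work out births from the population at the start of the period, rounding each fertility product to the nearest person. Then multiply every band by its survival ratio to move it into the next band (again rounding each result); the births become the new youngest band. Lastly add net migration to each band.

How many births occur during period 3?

950

Period 1.
Births: 2200 × 0.258 = 568  |  3700 × 0.172 = 636 ⇒ total 1204
15–29: 4850 × 0.951 = 4612
30–44: 2200 × 0.96 = 2112
45+: 3700 × 0.923 + 4950 × 0.533 = 3415 + 2638 = 6053
Net migration: 0–14 + 30 → 1234; 15–29 − 280 → 4332; 30–44 + 20 → 2132; 45+ − 20 → 6033
Population now: 0–14=1234, 15–29=4332, 30–44=2132, 45+=6033
Period 2.
Births: 4332 × 0.258 = 1118  |  2132 × 0.172 = 367 ⇒ total 1485
15–29: 1234 × 0.951 = 1174
30–44: 4332 × 0.96 = 4159
45+: 2132 × 0.923 + 6033 × 0.533 = 1968 + 3216 = 5184
Net migration: 0–14 + 30 → 1515; 15–29 − 280 → 894; 30–44 + 20 → 4179; 45+ − 20 → 5164
Population now: 0–14=1515, 15–29=894, 30–44=4179, 45+=5164
Period 3.
Births: 894 × 0.258 = 231  |  4179 × 0.172 = 719 ⇒ total 950
15–29: 1515 × 0.951 = 1441
30–44: 894 × 0.96 = 858
45+: 4179 × 0.923 + 5164 × 0.533 = 3857 + 2752 = 6609
Net migration: 0–14 + 30 → 980; 15–29 − 280 → 1161; 30–44 + 20 → 878; 45+ − 20 → 6589
Population now: 0–14=980, 15–29=1161, 30–44=878, 45+=6589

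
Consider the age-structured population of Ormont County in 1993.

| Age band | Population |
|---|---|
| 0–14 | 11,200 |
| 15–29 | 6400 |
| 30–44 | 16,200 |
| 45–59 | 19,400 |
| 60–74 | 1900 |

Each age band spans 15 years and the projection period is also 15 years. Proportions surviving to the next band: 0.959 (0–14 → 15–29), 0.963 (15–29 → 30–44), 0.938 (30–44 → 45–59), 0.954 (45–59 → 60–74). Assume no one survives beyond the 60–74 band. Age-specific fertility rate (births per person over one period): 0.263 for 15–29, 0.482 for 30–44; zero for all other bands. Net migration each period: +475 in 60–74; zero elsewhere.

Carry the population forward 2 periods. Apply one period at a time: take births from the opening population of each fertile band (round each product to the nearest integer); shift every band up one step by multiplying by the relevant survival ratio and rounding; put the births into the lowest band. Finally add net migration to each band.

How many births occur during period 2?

5796

Period 1:
Births: 6400 × 0.263 = 1683 ; 16200 × 0.482 = 7808 ⇒ total 9491
15–29: 11200 × 0.959 = 10741
30–44: 6400 × 0.963 = 6163
45–59: 16200 × 0.938 = 15196
60–74: 19400 × 0.954 = 18508
Net migration: 60–74 + 475 → 18983
→ [9491, 10741, 6163, 15196, 18983]
Period 2:
Births: 10741 × 0.263 = 2825 ; 6163 × 0.482 = 2971 ⇒ total 5796
15–29: 9491 × 0.959 = 9102
30–44: 10741 × 0.963 = 10344
45–59: 6163 × 0.938 = 5781
60–74: 15196 × 0.954 = 14497
Net migration: 60–74 + 475 → 14972
→ [5796, 9102, 10344, 5781, 14972]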